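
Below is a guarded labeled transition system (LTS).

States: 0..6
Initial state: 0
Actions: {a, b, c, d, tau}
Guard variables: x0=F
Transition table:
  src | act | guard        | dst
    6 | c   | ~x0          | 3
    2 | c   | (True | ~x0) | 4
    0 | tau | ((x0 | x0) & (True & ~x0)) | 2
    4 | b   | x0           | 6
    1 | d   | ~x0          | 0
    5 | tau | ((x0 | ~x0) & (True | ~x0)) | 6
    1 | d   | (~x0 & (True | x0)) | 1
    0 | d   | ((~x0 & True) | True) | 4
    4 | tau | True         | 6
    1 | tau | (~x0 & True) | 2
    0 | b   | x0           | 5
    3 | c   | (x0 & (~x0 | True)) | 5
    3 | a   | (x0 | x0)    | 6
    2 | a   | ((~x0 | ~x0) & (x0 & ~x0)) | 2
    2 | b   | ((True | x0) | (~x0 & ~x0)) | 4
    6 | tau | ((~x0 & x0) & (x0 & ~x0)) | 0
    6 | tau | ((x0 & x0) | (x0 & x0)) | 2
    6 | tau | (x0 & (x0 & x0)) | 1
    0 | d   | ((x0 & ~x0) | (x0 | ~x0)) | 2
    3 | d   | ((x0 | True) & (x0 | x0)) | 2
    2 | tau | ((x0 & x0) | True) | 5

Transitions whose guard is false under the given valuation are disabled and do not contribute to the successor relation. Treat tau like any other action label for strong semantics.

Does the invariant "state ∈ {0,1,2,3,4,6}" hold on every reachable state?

Answer: INVARIANT VIOLATED at state 5

Working:
Allowed set {0,1,2,3,4,6}
Reachable = {0,2,3,4,5,6}
  0: safe
  2: safe
  3: safe
  4: safe
  5: VIOLATES
  6: safe
reach 5 via d·tau — violates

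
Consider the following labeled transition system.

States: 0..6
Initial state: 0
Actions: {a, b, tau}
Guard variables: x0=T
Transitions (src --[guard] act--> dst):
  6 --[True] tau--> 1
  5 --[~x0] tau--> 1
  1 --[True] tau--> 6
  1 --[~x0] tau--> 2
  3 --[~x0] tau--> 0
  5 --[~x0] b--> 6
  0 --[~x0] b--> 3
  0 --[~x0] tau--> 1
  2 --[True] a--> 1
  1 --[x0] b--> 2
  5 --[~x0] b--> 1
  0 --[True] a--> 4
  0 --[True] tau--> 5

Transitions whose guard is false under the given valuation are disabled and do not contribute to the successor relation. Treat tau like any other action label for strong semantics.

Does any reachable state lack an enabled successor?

Answer: DEADLOCK at state 4

Working:
Reach set: {0,4,5}
  0: a→4  tau→5  [deg 2]
  4: ∅  [no exit]
  5: ∅  [no exit]
Path to 4: a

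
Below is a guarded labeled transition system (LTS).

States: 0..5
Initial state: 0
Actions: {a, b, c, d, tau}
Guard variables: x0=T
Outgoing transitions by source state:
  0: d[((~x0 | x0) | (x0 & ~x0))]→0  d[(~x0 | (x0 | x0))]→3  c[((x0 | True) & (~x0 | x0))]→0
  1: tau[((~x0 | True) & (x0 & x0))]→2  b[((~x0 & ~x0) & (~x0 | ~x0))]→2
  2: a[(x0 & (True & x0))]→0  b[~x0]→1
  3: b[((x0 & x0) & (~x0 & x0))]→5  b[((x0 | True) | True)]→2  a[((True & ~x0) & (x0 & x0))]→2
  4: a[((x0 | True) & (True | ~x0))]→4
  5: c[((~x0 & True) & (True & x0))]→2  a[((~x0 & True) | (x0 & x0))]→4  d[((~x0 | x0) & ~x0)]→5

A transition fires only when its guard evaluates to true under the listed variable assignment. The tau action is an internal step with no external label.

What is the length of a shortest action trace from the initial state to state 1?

Layered search for 1:
  depth 0: {0}
  depth 1: {3}
  depth 2: {2}
1 never appears.

Answer: UNREACHABLE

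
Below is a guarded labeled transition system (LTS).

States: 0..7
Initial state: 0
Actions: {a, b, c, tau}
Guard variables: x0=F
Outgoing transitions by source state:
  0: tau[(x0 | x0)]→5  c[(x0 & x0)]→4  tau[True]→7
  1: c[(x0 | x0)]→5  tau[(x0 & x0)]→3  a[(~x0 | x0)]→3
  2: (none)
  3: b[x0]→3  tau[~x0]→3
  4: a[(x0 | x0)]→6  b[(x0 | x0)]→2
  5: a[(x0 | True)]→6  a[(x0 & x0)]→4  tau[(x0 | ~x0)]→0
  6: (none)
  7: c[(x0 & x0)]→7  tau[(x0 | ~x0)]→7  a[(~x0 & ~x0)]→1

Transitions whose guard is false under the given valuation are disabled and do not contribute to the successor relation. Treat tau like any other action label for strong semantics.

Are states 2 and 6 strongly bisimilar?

Answer: BISIMILAR

Trace:
Refine partition for ~:
  round 0: {{0,1,2,3,4,5,6,7}}
  round 1: {{0,3},{1},{2,4,6},{5,7}}
  round 2: {{0},{1},{2,4,6},{3},{5},{7}}
6 equivalence class(es) (converged in 3)
2∈{2,4,6}, 6∈{2,4,6}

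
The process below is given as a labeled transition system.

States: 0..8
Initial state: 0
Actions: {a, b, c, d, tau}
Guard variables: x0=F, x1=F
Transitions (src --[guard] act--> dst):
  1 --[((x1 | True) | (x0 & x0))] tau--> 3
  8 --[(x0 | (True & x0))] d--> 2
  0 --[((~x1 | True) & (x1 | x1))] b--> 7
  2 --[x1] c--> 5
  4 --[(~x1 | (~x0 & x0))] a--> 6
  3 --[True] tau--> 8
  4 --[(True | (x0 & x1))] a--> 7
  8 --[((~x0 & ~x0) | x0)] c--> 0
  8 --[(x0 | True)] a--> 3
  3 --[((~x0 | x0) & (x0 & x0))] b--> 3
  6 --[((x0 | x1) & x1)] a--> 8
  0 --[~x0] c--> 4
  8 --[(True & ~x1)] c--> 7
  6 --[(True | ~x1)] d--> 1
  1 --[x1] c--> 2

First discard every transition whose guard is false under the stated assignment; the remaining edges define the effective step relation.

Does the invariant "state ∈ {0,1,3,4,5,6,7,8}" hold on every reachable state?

Answer: INVARIANT HOLDS

Working:
Allowed set {0,1,3,4,5,6,7,8}
R = {0,1,3,4,6,7,8}
  0: safe
  1: safe
  3: safe
  4: safe
  6: safe
  7: safe
  8: safe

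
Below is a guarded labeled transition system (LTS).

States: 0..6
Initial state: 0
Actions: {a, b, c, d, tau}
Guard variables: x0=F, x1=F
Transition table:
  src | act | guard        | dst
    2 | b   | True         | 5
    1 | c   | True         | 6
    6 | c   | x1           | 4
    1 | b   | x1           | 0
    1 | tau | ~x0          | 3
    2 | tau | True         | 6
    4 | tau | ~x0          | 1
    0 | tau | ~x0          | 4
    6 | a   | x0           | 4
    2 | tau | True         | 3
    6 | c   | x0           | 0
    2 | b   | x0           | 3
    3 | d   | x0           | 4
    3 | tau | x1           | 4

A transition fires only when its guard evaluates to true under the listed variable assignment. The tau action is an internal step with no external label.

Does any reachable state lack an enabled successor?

R = {0,1,3,4,6}
  0: tau→4  [1 exit(s)]
  1: c→6  tau→3  [2 exit(s)]
  3: ∅  [deadlock]
  4: tau→1  [1 exit(s)]
  6: ∅  [deadlock]
witness 3: tau·tau·tau

Answer: DEADLOCK at state 3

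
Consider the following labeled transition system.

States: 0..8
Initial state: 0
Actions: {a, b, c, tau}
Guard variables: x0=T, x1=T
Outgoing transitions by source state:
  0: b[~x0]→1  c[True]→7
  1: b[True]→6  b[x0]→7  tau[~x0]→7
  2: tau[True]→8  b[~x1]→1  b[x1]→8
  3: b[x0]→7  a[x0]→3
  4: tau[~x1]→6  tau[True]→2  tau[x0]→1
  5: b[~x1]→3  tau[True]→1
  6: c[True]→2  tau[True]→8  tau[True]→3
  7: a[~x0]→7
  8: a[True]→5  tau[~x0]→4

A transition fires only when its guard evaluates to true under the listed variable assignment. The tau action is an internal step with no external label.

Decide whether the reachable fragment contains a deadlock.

Reach set: {0,7}
  0: c→7  [deg 1]
  7: ∅  [no exit]
trace reaching 7: c

Answer: DEADLOCK at state 7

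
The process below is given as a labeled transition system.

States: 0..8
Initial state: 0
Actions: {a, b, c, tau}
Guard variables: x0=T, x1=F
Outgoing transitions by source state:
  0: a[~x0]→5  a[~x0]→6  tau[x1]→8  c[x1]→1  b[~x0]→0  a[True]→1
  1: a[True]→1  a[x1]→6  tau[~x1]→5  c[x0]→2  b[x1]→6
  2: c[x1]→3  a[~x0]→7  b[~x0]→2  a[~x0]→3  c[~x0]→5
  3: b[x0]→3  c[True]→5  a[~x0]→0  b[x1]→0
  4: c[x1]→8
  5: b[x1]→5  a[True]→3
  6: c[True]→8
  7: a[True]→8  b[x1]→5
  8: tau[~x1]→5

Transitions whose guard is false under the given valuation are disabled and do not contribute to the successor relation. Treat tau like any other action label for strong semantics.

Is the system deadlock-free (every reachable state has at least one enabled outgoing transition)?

R = {0,1,2,3,5}
  0: a→1  [deg 1]
  1: a→1  c→2  tau→5  [deg 3]
  2: ∅  [no exit]
  3: b→3  c→5  [deg 2]
  5: a→3  [deg 1]
trace reaching 2: a·c

Answer: DEADLOCK at state 2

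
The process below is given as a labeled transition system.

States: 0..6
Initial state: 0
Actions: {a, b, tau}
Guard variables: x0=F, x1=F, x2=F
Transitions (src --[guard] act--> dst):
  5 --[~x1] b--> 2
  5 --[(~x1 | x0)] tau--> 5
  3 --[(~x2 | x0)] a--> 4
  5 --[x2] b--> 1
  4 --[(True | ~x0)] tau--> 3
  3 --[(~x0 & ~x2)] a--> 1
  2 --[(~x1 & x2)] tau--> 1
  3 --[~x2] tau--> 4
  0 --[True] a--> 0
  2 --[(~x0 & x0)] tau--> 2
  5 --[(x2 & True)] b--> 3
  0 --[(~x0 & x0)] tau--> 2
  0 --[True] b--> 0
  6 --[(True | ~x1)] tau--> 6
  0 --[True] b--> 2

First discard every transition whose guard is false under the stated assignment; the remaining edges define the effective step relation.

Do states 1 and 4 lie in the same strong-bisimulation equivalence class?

Answer: NOT BISIMILAR

Analysis:
Refine partition for ~:
  P[0] = {{0,1,2,3,4,5,6}}
  P[1] = {{0},{1,2},{3},{4,6},{5}}
  P[2] = {{0},{1,2},{3},{4},{5},{6}}
stable after 3 split(s): 6 block(s)
[1]={1,2}  [4]={4}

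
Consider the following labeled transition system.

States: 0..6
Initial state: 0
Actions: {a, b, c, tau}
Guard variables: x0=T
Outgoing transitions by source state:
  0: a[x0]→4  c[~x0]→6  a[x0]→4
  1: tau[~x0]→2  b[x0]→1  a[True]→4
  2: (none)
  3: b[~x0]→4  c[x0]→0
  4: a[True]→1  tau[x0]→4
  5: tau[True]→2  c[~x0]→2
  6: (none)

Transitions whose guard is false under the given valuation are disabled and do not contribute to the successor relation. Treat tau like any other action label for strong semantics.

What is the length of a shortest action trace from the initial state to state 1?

BFS to 1:
  depth 0: {0}
  depth 1: {4}
  depth 2: {1}
1 enters at depth 2; path a·a

Answer: 2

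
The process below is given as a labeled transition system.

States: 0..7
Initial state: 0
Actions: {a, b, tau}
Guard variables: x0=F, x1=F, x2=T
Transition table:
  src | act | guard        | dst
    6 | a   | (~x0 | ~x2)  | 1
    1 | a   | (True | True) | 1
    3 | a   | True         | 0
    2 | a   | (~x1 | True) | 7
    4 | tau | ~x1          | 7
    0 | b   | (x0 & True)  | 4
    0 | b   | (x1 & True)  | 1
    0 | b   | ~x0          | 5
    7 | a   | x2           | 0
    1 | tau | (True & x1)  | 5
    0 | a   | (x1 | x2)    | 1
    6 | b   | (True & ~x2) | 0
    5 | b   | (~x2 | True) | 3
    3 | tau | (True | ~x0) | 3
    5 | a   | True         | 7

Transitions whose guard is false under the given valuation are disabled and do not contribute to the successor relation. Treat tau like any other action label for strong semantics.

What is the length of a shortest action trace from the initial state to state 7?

Breadth-first toward 7:
  depth 0: {0}
  depth 1: {1,5}
  depth 2: {3,7}
first hit 7 at d=2 via b·a

Answer: 2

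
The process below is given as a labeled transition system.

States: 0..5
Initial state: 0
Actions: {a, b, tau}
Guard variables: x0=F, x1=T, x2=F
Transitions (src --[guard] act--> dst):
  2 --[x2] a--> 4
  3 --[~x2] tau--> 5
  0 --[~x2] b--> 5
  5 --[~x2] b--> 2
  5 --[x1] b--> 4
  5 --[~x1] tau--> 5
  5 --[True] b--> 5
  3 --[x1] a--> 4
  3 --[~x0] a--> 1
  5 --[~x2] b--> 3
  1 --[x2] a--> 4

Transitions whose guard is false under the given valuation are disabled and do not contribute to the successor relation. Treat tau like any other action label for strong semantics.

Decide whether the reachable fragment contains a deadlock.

Answer: DEADLOCK at state 1

Trace:
Reach set: {0,1,2,3,4,5}
  0: b→5  [1 out]
  1: ∅  [no exit]
  2: ∅  [no exit]
  3: a→1  a→4  tau→5  [3 out]
  4: ∅  [no exit]
  5: b→2  b→3  b→4  b→5  [4 out]
witness 1: b·b·a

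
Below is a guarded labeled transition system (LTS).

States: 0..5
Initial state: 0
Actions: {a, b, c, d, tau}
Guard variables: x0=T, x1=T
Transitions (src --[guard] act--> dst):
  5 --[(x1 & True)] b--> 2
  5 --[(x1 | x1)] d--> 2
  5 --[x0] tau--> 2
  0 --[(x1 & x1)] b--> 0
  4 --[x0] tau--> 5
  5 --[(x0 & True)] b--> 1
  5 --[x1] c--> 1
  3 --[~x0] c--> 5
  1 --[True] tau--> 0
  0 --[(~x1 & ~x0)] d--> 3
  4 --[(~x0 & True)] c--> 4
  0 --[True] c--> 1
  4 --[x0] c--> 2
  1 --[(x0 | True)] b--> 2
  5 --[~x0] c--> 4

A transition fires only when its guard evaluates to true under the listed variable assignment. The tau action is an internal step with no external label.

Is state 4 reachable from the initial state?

After dropping false guards: 11 live edges.
Layer 0: {0}
Layer 1: {1}  now seen {0,1}
Layer 2: {2}  now seen {0,1,2}
Reach set: {0,1,2}

Answer: UNREACHABLE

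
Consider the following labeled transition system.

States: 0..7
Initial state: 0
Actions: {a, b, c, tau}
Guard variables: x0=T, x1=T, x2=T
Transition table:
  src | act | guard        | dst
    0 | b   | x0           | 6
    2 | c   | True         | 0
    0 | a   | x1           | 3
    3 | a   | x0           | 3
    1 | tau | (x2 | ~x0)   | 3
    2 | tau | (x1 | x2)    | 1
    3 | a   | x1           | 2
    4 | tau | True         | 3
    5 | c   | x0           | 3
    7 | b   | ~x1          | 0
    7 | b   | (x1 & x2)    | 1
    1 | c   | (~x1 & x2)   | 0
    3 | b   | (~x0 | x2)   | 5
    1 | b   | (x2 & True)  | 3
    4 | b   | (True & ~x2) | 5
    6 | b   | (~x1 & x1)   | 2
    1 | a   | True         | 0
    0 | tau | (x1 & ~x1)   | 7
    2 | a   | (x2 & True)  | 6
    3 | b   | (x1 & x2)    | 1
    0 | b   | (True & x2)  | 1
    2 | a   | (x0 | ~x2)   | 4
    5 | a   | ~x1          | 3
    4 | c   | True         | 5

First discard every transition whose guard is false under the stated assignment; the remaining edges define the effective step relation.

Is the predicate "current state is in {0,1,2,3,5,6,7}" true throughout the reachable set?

Answer: INVARIANT VIOLATED at state 4

Working:
Inv-set: {0,1,2,3,5,6,7}
Reachable = {0,1,2,3,4,5,6}
  0: ✓
  1: ✓
  2: ✓
  3: ✓
  4: VIOLATES
  5: ✓
  6: ✓
counterexample path to 4: a·a·a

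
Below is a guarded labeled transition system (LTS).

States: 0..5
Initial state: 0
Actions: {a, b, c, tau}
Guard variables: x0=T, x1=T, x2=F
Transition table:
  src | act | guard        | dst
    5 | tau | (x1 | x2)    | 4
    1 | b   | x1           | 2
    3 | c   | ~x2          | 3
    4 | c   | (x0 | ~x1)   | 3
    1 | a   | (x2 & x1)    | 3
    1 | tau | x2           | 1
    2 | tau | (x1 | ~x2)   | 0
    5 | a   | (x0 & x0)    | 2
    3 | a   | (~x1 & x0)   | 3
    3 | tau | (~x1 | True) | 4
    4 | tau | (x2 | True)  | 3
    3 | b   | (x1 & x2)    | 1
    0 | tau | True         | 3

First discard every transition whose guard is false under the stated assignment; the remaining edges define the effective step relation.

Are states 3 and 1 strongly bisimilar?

Bisimulation quotient by refinement:
  round 0: {{0,1,2,3,4,5}}
  round 1: {{0,2},{1},{3,4},{5}}
  round 2: {{0},{1},{2},{3,4},{5}}
Fixed point at round 3; 5 class(es).
[3]={3,4}  [1]={1}

Answer: NOT BISIMILAR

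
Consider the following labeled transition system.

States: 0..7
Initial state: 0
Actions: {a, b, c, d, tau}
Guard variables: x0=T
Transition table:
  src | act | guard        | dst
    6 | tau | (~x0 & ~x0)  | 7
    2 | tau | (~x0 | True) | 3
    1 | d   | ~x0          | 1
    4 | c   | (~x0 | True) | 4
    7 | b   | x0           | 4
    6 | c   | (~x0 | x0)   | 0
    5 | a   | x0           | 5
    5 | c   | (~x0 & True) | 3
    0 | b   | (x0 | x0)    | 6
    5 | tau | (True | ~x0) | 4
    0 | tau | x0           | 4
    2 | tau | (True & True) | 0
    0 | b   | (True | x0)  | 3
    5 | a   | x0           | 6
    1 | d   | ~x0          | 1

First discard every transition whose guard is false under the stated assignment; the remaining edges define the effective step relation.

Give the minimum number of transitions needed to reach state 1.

Answer: UNREACHABLE

Working:
Layered search for 1:
  Layer 0: {0}
  Layer 1: {3,4,6}
1 never appears.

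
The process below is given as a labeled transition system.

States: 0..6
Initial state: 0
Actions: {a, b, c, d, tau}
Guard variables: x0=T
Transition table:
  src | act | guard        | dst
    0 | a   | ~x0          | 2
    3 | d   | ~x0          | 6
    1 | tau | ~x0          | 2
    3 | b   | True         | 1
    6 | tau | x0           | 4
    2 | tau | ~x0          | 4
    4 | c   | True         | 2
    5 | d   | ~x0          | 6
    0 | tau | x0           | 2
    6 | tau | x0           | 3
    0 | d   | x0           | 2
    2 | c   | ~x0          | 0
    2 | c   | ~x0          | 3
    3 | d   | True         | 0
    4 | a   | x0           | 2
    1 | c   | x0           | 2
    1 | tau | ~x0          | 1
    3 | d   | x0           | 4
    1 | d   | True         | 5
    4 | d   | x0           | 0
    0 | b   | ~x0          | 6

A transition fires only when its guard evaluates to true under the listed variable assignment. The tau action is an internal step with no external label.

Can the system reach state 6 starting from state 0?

Answer: UNREACHABLE

Analysis:
After dropping false guards: 12 live edges.
Layer 0: {0}
Layer 1: {2}  cumulative {0,2}
R = {0,2}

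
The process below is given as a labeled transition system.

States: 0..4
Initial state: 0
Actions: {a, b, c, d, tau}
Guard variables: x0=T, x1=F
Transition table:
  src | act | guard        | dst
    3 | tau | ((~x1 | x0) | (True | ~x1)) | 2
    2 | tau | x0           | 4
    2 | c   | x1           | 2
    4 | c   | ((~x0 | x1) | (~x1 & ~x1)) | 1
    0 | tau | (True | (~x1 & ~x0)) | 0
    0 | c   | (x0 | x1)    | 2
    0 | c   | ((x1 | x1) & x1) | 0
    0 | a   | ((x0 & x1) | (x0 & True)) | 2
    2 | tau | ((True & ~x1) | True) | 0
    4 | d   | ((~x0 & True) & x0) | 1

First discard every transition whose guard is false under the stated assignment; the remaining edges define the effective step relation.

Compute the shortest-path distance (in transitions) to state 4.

Layered search for 4:
  Layer 0: {0}
  Layer 1: {2}
  Layer 2: {4}
4 enters at depth 2; path a·tau

Answer: 2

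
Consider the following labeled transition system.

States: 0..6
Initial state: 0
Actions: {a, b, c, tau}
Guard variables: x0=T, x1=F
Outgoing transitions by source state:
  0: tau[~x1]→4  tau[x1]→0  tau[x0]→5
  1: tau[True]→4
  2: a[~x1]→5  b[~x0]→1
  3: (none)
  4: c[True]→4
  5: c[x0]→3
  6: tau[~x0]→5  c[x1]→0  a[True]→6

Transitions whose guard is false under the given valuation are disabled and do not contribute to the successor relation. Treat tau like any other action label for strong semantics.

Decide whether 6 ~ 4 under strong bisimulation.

Answer: NOT BISIMILAR

Trace:
Bisimulation quotient by refinement:
  P[0] = {{0,1,2,3,4,5,6}}
  P[1] = {{0,1},{2,6},{3},{4,5}}
  P[2] = {{0,1},{2},{3},{4},{5},{6}}
  P[3] = {{0},{1},{2},{3},{4},{5},{6}}
7 equivalence class(es) (converged in 4)
class of 6: {6}; class of 4: {4}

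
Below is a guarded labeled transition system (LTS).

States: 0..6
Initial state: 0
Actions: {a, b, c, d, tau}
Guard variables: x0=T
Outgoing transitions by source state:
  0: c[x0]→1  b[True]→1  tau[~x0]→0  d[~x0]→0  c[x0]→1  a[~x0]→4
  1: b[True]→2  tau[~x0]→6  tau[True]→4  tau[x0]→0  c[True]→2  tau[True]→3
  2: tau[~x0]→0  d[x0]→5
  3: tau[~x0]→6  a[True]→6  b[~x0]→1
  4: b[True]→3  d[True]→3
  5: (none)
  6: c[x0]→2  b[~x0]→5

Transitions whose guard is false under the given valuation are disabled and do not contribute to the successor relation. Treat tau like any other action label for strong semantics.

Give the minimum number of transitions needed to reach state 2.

Answer: 2

Working:
Layered search for 2:
  depth 0: {0}
  depth 1: {1}
  depth 2: {2,3,4}
first hit 2 at d=2 via b·b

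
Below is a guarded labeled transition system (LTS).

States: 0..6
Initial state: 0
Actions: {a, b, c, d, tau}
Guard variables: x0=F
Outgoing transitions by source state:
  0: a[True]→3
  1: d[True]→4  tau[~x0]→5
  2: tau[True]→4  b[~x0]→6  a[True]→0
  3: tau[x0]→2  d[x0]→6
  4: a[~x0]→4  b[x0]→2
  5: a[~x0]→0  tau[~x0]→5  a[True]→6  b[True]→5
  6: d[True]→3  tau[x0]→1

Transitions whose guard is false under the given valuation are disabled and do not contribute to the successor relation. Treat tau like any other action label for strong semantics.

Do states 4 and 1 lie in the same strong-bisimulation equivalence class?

Refine partition for ~:
  π0 = {{0,1,2,3,4,5,6}}
  π1 = {{0,4},{1},{2,5},{3},{6}}
  π2 = {{0},{1},{2},{3},{4},{5},{6}}
stable after 3 split(s): 7 block(s)
[4]={4}  [1]={1}

Answer: NOT BISIMILAR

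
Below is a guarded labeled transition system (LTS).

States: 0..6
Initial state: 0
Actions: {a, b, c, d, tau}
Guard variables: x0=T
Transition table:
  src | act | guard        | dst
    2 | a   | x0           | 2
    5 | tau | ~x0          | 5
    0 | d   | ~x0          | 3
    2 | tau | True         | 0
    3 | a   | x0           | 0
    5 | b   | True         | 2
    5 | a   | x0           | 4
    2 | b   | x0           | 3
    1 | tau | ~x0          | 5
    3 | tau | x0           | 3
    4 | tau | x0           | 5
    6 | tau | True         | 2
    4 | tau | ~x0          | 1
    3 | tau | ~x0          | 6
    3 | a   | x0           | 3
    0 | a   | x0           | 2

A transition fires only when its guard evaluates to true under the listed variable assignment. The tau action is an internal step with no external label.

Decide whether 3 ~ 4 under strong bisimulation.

Answer: NOT BISIMILAR

Trace:
Refine partition for ~:
  π0 = {{0,1,2,3,4,5,6}}
  π1 = {{0},{1},{2},{3},{4,6},{5}}
  π2 = {{0},{1},{2},{3},{4},{5},{6}}
stable after 3 split(s): 7 block(s)
3∈{3}, 4∈{4}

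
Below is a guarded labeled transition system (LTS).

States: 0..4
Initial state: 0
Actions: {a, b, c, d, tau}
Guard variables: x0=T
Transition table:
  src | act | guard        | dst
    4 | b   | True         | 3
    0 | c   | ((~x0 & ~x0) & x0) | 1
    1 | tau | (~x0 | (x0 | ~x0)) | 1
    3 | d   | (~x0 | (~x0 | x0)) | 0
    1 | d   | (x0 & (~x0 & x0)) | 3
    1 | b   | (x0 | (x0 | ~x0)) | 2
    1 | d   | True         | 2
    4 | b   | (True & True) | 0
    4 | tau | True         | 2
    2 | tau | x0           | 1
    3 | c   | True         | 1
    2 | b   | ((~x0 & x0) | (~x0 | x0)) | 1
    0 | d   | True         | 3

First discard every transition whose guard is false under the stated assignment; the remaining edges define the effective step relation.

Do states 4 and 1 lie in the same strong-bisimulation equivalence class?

Refine partition for ~:
  round 0: {{0,1,2,3,4}}
  round 1: {{0},{1},{2,4},{3}}
  round 2: {{0},{1},{2},{3},{4}}
Fixed point at round 3; 5 class(es).
[4]={4}  [1]={1}

Answer: NOT BISIMILAR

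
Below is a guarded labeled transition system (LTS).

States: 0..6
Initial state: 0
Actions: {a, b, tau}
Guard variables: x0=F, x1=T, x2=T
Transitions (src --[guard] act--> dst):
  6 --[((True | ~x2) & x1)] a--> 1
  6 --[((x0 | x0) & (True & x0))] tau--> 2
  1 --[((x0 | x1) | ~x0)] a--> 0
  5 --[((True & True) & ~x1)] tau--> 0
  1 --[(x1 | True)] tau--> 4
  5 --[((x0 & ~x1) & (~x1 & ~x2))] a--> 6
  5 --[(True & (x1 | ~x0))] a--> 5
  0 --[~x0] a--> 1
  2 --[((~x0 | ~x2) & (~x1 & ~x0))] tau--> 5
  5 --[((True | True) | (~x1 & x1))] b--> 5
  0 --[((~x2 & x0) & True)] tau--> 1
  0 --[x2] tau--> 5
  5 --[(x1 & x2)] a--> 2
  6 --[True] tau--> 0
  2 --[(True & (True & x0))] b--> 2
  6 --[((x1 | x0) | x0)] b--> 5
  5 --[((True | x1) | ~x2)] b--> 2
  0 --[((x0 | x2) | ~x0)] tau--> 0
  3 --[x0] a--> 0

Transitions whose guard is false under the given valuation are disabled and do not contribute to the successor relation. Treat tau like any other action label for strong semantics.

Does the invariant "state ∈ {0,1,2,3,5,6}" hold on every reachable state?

Answer: INVARIANT VIOLATED at state 4

Trace:
Safe = {0,1,2,3,5,6}
R = {0,1,2,4,5}
  0: ✓
  1: ✓
  2: ✓
  4: VIOLATES
  5: ✓
witness against invariant: a·tau → 4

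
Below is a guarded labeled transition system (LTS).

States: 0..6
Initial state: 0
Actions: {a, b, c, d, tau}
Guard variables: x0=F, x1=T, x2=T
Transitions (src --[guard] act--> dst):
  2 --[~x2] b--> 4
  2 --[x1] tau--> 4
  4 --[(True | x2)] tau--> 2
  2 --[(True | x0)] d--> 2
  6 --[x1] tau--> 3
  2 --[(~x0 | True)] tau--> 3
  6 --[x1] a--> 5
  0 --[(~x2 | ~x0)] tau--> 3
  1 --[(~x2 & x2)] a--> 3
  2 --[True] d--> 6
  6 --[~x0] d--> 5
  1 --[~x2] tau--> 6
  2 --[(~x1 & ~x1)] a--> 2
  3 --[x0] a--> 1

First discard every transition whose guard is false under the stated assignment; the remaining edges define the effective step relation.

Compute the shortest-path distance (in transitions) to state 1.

Layered search for 1:
  Layer 0: {0}
  Layer 1: {3}
1 never appears.

Answer: UNREACHABLE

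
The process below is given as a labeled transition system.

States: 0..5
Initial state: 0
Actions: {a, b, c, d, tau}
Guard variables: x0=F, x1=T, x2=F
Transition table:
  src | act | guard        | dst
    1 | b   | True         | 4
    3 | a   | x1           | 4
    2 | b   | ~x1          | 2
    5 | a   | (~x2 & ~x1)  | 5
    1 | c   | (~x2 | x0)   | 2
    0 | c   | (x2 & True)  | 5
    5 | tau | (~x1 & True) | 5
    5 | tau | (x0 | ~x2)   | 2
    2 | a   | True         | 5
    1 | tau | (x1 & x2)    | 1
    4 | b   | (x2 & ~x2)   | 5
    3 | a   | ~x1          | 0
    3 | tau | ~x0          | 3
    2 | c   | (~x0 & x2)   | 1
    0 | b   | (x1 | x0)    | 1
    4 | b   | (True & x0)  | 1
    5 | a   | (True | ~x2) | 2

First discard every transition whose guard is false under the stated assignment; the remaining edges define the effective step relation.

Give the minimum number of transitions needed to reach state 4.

Layered search for 4:
  depth 0: {0}
  depth 1: {1}
  depth 2: {2,4}
depth(4)=2, e.g. b·b

Answer: 2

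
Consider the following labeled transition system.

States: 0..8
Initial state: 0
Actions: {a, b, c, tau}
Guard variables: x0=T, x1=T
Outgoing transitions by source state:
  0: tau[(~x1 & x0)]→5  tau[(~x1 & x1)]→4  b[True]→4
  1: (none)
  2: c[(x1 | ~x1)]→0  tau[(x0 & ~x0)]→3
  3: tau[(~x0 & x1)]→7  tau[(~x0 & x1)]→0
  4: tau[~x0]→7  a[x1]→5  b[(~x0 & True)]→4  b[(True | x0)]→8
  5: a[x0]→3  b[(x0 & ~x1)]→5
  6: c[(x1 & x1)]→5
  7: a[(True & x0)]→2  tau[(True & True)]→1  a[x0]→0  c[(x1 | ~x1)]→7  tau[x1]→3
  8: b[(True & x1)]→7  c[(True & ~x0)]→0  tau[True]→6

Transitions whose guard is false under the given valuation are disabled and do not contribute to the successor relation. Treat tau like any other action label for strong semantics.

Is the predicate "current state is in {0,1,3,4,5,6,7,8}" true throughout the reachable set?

Answer: INVARIANT VIOLATED at state 2

Working:
Safe = {0,1,3,4,5,6,7,8}
Reach set: {0,1,2,3,4,5,6,7,8}
  0: safe
  1: safe
  2: outside
  3: safe
  4: safe
  5: safe
  6: safe
  7: safe
  8: safe
counterexample path to 2: b·b·b·a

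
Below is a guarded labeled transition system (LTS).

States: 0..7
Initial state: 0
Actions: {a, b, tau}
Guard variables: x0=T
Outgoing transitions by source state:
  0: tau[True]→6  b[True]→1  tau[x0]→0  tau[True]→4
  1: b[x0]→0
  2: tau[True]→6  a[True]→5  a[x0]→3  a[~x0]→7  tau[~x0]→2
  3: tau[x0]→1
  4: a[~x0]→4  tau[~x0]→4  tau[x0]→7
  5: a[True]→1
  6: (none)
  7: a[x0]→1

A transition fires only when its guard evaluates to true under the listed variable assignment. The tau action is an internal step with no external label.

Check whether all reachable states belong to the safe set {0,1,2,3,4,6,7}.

Answer: INVARIANT HOLDS

Working:
Safe = {0,1,2,3,4,6,7}
R = {0,1,4,6,7}
  0: ok
  1: ok
  4: ok
  6: ok
  7: ok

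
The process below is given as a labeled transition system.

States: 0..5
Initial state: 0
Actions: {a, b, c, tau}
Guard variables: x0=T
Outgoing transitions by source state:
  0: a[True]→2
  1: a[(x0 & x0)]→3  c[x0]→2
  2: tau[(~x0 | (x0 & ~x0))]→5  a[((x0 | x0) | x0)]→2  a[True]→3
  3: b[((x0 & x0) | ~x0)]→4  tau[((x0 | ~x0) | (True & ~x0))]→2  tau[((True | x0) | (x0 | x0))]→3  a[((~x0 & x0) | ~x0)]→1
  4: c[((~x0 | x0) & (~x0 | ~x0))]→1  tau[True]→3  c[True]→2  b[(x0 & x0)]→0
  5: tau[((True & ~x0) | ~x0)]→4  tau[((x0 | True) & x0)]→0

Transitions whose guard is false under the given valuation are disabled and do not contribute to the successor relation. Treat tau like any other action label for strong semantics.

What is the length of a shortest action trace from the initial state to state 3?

BFS to 3:
  Layer 0: {0}
  Layer 1: {2}
  Layer 2: {3}
depth(3)=2, e.g. a·a

Answer: 2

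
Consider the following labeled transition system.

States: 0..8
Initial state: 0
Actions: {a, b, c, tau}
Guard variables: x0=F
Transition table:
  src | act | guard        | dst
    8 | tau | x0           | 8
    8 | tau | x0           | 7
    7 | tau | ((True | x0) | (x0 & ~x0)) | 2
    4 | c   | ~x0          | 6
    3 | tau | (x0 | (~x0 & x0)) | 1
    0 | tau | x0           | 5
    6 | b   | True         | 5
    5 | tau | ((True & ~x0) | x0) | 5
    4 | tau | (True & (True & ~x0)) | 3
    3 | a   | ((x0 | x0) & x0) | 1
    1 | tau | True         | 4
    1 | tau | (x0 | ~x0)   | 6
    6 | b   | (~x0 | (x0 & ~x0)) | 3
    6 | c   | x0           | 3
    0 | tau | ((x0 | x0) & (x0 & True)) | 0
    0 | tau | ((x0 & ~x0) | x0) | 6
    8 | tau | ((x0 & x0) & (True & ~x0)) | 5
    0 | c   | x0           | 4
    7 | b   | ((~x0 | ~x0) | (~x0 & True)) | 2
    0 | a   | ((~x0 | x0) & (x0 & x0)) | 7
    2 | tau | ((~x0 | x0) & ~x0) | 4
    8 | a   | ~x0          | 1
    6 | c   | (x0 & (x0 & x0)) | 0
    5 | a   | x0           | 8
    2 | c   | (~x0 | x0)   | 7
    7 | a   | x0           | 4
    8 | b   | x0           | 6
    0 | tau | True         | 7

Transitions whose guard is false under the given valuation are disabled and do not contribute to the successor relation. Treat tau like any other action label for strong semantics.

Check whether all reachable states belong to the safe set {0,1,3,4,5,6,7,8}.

Inv-set: {0,1,3,4,5,6,7,8}
Reachable = {0,2,3,4,5,6,7}
  0: safe
  2: outside
  3: safe
  4: safe
  5: safe
  6: safe
  7: safe
reach 2 via tau·tau — violates

Answer: INVARIANT VIOLATED at state 2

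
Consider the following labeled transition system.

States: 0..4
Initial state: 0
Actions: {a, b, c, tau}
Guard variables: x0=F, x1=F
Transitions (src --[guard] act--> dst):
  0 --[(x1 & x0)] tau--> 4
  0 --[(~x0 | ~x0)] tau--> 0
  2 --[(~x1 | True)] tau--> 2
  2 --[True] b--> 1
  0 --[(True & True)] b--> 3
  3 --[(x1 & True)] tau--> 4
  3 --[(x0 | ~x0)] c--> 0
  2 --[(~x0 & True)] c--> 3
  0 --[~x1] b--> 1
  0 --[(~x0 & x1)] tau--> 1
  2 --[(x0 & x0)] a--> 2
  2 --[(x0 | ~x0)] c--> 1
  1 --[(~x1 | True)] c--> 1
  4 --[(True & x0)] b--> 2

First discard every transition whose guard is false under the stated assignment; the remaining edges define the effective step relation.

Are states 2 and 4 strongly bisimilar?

Bisimulation quotient by refinement:
  round 0: {{0,1,2,3,4}}
  round 1: {{0},{1,3},{2},{4}}
  round 2: {{0},{1},{2},{3},{4}}
Fixed point at round 3; 5 class(es).
2∈{2}, 4∈{4}

Answer: NOT BISIMILAR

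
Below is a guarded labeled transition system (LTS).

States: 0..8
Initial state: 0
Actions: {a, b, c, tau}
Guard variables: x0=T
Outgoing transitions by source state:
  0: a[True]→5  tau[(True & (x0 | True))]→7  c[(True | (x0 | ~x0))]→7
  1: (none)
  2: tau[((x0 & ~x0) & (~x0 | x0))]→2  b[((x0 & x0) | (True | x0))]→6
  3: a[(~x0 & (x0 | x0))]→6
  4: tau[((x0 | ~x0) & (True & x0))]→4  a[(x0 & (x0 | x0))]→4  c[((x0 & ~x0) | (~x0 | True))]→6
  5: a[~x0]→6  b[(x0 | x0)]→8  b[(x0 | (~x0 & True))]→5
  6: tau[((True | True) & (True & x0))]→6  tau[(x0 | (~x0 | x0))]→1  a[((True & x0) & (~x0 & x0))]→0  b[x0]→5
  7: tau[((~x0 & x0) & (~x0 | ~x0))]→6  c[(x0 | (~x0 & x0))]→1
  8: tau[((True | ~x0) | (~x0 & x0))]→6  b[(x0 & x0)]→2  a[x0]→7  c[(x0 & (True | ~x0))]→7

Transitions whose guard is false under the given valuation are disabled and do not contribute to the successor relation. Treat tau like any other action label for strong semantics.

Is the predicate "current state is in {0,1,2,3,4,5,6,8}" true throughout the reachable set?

Answer: INVARIANT VIOLATED at state 7

Trace:
Allowed set {0,1,2,3,4,5,6,8}
Reachable = {0,1,2,5,6,7,8}
  0: ok
  1: ok
  2: ok
  5: ok
  6: ok
  7: VIOLATES
  8: ok
counterexample path to 7: tau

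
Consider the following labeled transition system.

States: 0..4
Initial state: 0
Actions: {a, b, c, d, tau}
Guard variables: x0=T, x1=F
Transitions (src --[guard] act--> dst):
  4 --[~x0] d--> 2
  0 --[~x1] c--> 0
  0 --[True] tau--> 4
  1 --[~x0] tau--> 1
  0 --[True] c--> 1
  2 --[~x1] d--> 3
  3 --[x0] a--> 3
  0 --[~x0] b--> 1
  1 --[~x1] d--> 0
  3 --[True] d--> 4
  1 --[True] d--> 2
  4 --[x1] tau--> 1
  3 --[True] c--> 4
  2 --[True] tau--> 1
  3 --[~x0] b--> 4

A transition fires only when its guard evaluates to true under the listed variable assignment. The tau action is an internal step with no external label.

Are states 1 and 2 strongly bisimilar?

Answer: NOT BISIMILAR

Working:
Compute ~ classes (split until stable):
  round 0: {{0,1,2,3,4}}
  round 1: {{0},{1},{2},{3},{4}}
5 equivalence class(es) (converged in 2)
[1]={1}  [2]={2}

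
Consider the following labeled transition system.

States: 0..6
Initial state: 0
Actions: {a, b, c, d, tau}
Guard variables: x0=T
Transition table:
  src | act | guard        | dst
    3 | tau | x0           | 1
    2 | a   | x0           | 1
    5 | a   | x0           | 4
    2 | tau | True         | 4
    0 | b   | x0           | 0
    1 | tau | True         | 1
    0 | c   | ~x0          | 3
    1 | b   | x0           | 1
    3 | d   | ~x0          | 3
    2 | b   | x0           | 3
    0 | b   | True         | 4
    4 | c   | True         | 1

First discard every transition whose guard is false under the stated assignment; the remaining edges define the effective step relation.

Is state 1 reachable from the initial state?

Guard filter leaves 10 enabled edge(s).
L0 = {0}
L1 = {4}  cumulative {0,4}
L2 = {1}  cumulative {0,1,4}
Reach set: {0,1,4}
Path to 1: b·c

Answer: REACHABLE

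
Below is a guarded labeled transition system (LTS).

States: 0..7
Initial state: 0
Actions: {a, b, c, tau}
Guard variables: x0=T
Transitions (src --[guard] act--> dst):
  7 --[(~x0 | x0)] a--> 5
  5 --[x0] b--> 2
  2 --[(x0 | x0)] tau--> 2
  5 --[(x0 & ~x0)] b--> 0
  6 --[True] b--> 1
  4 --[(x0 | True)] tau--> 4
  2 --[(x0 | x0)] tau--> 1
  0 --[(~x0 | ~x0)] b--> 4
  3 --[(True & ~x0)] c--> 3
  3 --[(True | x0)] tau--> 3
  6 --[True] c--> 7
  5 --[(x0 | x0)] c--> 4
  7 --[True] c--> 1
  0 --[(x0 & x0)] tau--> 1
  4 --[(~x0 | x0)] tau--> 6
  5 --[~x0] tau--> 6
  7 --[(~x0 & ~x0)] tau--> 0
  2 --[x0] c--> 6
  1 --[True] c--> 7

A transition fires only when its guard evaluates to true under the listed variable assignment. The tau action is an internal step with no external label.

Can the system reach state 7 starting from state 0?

14 transition(s) survive guard evaluation.
L0 = {0}
L1 = {1}  now seen {0,1}
L2 = {7}  now seen {0,1,7}
L3 = {5}  now seen {0,1,5,7}
L4 = {2,4}  now seen {0,1,2,4,5,7}
L5 = {6}  now seen {0,1,2,4,5,6,7}
Reach set: {0,1,2,4,5,6,7}
Path to 7: tau·c

Answer: REACHABLE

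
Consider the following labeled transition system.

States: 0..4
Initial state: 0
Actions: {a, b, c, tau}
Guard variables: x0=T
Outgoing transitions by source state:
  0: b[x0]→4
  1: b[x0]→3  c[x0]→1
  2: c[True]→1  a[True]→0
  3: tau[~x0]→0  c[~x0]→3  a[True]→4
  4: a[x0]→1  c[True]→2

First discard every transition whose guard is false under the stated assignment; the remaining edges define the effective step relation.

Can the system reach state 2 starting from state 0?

After dropping false guards: 8 live edges.
L0 = {0}
L1 = {4}  now seen {0,4}
L2 = {1,2}  now seen {0,1,2,4}
L3 = {3}  now seen {0,1,2,3,4}
Reachable = {0,1,2,3,4}
trace reaching 2: b·c

Answer: REACHABLE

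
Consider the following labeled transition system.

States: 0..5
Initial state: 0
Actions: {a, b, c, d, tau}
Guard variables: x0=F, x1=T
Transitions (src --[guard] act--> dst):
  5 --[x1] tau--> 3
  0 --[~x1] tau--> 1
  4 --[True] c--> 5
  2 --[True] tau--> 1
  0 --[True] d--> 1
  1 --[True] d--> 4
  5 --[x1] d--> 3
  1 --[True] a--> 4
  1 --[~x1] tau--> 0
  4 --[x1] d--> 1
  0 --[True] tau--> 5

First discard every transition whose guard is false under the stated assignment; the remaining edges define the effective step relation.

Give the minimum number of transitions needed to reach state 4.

Answer: 2

Analysis:
Layered search for 4:
  L0 = {0}
  L1 = {1,5}
  L2 = {3,4}
depth(4)=2, e.g. d·a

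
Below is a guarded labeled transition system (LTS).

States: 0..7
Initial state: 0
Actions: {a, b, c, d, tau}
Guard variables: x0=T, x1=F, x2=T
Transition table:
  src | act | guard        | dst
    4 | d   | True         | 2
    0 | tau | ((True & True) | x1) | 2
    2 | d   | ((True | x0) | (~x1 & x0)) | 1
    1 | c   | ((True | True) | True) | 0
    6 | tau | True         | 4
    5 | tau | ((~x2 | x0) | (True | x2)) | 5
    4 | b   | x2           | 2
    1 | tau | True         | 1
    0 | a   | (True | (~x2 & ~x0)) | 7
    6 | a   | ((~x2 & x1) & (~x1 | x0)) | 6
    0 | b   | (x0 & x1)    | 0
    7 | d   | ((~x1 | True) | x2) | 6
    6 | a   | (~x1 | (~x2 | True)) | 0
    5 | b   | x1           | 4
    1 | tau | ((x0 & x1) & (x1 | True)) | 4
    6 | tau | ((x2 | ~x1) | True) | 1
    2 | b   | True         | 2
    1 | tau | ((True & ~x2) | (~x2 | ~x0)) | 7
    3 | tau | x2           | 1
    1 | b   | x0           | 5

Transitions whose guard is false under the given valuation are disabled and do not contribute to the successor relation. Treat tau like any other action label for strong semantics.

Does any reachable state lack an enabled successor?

Answer: DEADLOCK-FREE

Working:
R = {0,1,2,4,5,6,7}
  0: a→7  tau→2  [2 exit(s)]
  1: b→5  c→0  tau→1  [3 exit(s)]
  2: b→2  d→1  [2 exit(s)]
  4: b→2  d→2  [2 exit(s)]
  5: tau→5  [1 exit(s)]
  6: a→0  tau→1  tau→4  [3 exit(s)]
  7: d→6  [1 exit(s)]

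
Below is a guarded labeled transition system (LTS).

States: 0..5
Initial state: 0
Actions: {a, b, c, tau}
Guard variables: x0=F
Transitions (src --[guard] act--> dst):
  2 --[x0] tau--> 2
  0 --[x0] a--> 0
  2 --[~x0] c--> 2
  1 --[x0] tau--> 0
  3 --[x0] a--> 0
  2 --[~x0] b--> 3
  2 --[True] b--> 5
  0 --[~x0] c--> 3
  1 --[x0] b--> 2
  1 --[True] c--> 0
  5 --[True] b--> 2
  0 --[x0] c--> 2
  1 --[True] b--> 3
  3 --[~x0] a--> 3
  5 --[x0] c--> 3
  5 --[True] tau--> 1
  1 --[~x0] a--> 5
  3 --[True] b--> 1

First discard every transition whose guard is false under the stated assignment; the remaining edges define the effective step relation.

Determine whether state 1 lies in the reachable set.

Guard filter leaves 11 enabled edge(s).
L0 = {0}
L1 = {3}  cumulative {0,3}
L2 = {1}  cumulative {0,1,3}
L3 = {5}  cumulative {0,1,3,5}
L4 = {2}  cumulative {0,1,2,3,5}
R = {0,1,2,3,5}
witness 1: c·b

Answer: REACHABLE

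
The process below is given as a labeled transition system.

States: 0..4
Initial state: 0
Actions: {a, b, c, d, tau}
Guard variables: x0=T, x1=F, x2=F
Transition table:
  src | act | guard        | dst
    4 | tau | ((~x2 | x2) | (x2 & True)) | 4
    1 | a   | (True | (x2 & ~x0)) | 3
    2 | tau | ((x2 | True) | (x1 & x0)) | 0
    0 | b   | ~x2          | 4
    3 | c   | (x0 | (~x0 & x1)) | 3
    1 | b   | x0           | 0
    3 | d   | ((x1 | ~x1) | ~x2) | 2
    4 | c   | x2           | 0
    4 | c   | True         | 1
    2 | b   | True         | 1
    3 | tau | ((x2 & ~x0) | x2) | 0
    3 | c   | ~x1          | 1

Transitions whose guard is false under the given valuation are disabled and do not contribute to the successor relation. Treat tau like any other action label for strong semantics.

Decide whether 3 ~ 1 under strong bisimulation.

Refine partition for ~:
  π0 = {{0,1,2,3,4}}
  π1 = {{0},{1},{2},{3},{4}}
stable after 2 split(s): 5 block(s)
3∈{3}, 1∈{1}

Answer: NOT BISIMILAR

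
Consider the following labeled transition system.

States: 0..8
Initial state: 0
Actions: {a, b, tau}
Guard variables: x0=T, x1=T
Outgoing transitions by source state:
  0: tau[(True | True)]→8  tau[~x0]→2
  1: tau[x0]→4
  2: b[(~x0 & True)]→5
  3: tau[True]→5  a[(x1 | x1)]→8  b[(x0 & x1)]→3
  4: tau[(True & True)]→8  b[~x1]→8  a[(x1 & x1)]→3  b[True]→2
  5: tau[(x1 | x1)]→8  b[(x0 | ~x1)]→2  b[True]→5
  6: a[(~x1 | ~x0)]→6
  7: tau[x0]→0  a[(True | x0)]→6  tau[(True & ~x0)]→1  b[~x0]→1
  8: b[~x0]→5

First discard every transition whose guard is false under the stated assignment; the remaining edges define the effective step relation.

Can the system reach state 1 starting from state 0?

Guard filter leaves 13 enabled edge(s).
L0 = {0}
L1 = {8}  now seen {0,8}
R = {0,8}

Answer: UNREACHABLE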